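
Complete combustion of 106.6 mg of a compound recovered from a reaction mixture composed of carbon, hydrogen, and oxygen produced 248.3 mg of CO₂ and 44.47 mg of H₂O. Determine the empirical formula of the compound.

C8H7O3

mol C = 0.2483 g CO₂ ÷ 44.009 g/mol = 0.0056420 mol
mol H = 2 × 0.04447 g H₂O ÷ 18.015 g/mol = 0.0049370 mol
mass O = 0.1066 − (0.067766 + 0.0049765) = 0.033857 g → mol O = 0.033857 ÷ 15.999 = 0.0021162 mol
Divide by the smallest (0.0021162 mol): C 2.666, H 2.333, O 1.000
Multiplying each by 3 gives whole numbers: C 8.00, H 7.00, O 3.00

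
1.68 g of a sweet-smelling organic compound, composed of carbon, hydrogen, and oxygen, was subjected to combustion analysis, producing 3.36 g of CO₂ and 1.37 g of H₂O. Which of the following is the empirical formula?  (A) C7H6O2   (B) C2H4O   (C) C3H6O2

mol C = 3.36 g CO₂ ÷ 44.009 g/mol = 0.07635 mol
mol H = 2 × 1.37 g H₂O ÷ 18.015 g/mol = 0.1521 mol
mass O = 1.68 − (0.9170 + 0.1533) = 0.6097 g → mol O = 0.6097 ÷ 15.999 = 0.03811 mol
Divide by the smallest (0.03811 mol): C 2.004, H 3.991, O 1.000

(B) C2H4O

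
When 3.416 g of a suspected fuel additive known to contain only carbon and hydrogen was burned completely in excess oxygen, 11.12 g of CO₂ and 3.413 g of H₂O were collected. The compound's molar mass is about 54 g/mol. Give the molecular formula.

C4H6

mol C = 11.12 g CO₂ ÷ 44.009 g/mol = 0.25268 mol
mol H = 2 × 3.413 g H₂O ÷ 18.015 g/mol = 0.37891 mol
Divide by the smallest (0.25268 mol): C 1.000, H 1.500
Multiplying each by 2 gives whole numbers: C 2.00, H 3.00
Empirical formula: C2H3
Empirical-formula mass = 27.05 g/mol; 54 ÷ 27.05 ≈ 2, so the molecular formula is C4H6.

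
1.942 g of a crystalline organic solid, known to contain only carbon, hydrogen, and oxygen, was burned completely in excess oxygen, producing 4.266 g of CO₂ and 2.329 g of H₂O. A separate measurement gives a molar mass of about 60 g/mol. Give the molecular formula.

C3H8O

mol C = 4.266 g CO₂ ÷ 44.009 g/mol = 0.096935 mol
mol H = 2 × 2.329 g H₂O ÷ 18.015 g/mol = 0.25856 mol
mass O = 1.942 − (1.1643 + 0.26063) = 0.51709 g → mol O = 0.51709 ÷ 15.999 = 0.032320 mol
Divide by the smallest (0.032320 mol): C 2.999, H 8.000, O 1.000
Empirical formula: C3H8O
Empirical-formula mass = 60.10 g/mol; 60 ÷ 60.10 ≈ 1, so the molecular formula is C3H8O.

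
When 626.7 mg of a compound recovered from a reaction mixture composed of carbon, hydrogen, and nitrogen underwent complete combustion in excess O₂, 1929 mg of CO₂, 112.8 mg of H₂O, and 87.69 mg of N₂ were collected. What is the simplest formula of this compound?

C7H2N

mol C = 1.929 g CO₂ ÷ 44.009 g/mol = 0.043832 mol
mol H = 2 × 0.1128 g H₂O ÷ 18.015 g/mol = 0.012523 mol
mol N = 2 × 0.08769 g N₂ ÷ 28.014 g/mol = 0.0062604 mol
Divide by the smallest (0.0062604 mol): C 7.001, H 2.000, N 1.000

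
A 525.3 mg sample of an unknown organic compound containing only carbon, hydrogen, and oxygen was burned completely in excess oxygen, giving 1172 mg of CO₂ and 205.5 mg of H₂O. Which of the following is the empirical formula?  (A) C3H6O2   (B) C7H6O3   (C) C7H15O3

mol C = 1.172 g CO₂ ÷ 44.009 g/mol = 0.026631 mol
mol H = 2 × 0.2055 g H₂O ÷ 18.015 g/mol = 0.022814 mol
mass O = 0.5253 − (0.31986 + 0.022997) = 0.18244 g → mol O = 0.18244 ÷ 15.999 = 0.011403 mol
Divide by the smallest (0.011403 mol): C 2.335, H 2.001, O 1.000
Multiplying each by 3 gives whole numbers: C 7.01, H 6.00, O 3.00

(B) C7H6O3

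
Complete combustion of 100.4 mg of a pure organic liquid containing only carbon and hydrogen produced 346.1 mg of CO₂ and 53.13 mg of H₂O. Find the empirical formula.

mol C = 0.3461 g CO₂ ÷ 44.009 g/mol = 0.0078643 mol
mol H = 2 × 0.05313 g H₂O ÷ 18.015 g/mol = 0.0058984 mol
Divide by the smallest (0.0058984 mol): C 1.333, H 1.000
Multiplying each by 3 gives whole numbers: C 4.00, H 3.00

C4H3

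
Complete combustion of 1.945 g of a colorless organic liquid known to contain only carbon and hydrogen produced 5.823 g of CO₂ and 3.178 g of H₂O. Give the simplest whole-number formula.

C3H8

mol C = 5.823 g CO₂ ÷ 44.009 g/mol = 0.13231 mol
mol H = 2 × 3.178 g H₂O ÷ 18.015 g/mol = 0.35282 mol
Divide by the smallest (0.13231 mol): C 1.000, H 2.667
Multiplying each by 3 gives whole numbers: C 3.00, H 8.00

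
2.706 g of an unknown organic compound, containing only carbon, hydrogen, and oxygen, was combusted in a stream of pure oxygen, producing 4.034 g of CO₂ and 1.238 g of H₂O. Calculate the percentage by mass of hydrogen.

5.12%

mol C = 4.034 g CO₂ ÷ 44.009 g/mol = 0.091663 mol
mol H = 2 × 1.238 g H₂O ÷ 18.015 g/mol = 0.13744 mol
mass O = 2.706 − (1.1010 + 0.13854) = 1.4665 g → mol O = 1.4665 ÷ 15.999 = 0.091662 mol
mass % H = 0.13854 g ÷ 2.706 g × 100%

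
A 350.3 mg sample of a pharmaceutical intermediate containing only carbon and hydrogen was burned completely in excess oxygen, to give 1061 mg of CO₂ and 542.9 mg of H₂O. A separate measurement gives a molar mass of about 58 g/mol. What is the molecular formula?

C4H10

mol C = 1.061 g CO₂ ÷ 44.009 g/mol = 0.024109 mol
mol H = 2 × 0.5429 g H₂O ÷ 18.015 g/mol = 0.060272 mol
Divide by the smallest (0.024109 mol): C 1.000, H 2.500
Multiplying each by 2 gives whole numbers: C 2.00, H 5.00
Empirical formula: C2H5
Empirical-formula mass = 29.06 g/mol; 58 ÷ 29.06 ≈ 2, so the molecular formula is C4H10.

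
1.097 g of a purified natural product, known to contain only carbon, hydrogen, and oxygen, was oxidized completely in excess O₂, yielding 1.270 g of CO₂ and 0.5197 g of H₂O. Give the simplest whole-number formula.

C2H4O3

mol C = 1.270 g CO₂ ÷ 44.009 g/mol = 0.028858 mol
mol H = 2 × 0.5197 g H₂O ÷ 18.015 g/mol = 0.057696 mol
mass O = 1.097 − (0.34661 + 0.058158) = 0.69223 g → mol O = 0.69223 ÷ 15.999 = 0.043267 mol
Divide by the smallest (0.028858 mol): C 1.000, H 1.999, O 1.499
Multiplying each by 2 gives whole numbers: C 2.00, H 4.00, O 3.00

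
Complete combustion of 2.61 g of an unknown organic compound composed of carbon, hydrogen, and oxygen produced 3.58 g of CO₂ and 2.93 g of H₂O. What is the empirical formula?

mol C = 3.58 g CO₂ ÷ 44.009 g/mol = 0.08135 mol
mol H = 2 × 2.93 g H₂O ÷ 18.015 g/mol = 0.3253 mol
mass O = 2.61 − (0.9771 + 0.3279) = 1.305 g → mol O = 1.305 ÷ 15.999 = 0.08157 mol
Divide by the smallest (0.08135 mol): C 1.000, H 3.999, O 1.003

CH4O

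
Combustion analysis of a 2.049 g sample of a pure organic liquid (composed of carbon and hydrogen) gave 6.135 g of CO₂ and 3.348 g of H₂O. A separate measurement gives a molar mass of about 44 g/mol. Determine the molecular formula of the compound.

C3H8

mol C = 6.135 g CO₂ ÷ 44.009 g/mol = 0.13940 mol
mol H = 2 × 3.348 g H₂O ÷ 18.015 g/mol = 0.37169 mol
Divide by the smallest (0.13940 mol): C 1.000, H 2.666
Multiplying each by 3 gives whole numbers: C 3.00, H 8.00
Empirical formula: C3H8
Empirical-formula mass = 44.10 g/mol; 44 ÷ 44.10 ≈ 1, so the molecular formula is C3H8.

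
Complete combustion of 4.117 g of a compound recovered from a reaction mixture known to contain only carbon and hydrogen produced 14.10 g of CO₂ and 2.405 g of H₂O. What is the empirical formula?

mol C = 14.10 g CO₂ ÷ 44.009 g/mol = 0.32039 mol
mol H = 2 × 2.405 g H₂O ÷ 18.015 g/mol = 0.26700 mol
Divide by the smallest (0.26700 mol): C 1.200, H 1.000
Multiplying each by 5 gives whole numbers: C 6.00, H 5.00

C6H5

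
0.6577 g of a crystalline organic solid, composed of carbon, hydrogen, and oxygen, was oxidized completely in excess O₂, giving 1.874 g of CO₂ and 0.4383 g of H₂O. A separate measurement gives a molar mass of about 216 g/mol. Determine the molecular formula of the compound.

C14H16O2

mol C = 1.874 g CO₂ ÷ 44.009 g/mol = 0.042582 mol
mol H = 2 × 0.4383 g H₂O ÷ 18.015 g/mol = 0.048659 mol
mass O = 0.6577 − (0.51145 + 0.049049) = 0.097196 g → mol O = 0.097196 ÷ 15.999 = 0.0060752 mol
Divide by the smallest (0.0060752 mol): C 7.009, H 8.010, O 1.000
Empirical formula: C7H8O
Empirical-formula mass = 108.14 g/mol; 216 ÷ 108.14 ≈ 2, so the molecular formula is C14H16O2.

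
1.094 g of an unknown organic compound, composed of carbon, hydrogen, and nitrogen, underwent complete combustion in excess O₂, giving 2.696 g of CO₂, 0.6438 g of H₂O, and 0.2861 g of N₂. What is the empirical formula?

mol C = 2.696 g CO₂ ÷ 44.009 g/mol = 0.061260 mol
mol H = 2 × 0.6438 g H₂O ÷ 18.015 g/mol = 0.071474 mol
mol N = 2 × 0.2861 g N₂ ÷ 28.014 g/mol = 0.020426 mol
Divide by the smallest (0.020426 mol): C 2.999, H 3.499, N 1.000
Multiplying each by 2 gives whole numbers: C 6.00, H 7.00, N 2.00

C6H7N2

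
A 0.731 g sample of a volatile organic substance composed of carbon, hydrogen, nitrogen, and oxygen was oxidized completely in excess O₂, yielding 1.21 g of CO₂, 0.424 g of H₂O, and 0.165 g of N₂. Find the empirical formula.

C7H12N3O3

mol C = 1.21 g CO₂ ÷ 44.009 g/mol = 0.02749 mol
mol H = 2 × 0.424 g H₂O ÷ 18.015 g/mol = 0.04707 mol
mol N = 2 × 0.165 g N₂ ÷ 28.014 g/mol = 0.01178 mol
mass O = 0.731 − (0.3302 + 0.04745 + 0.1650) = 0.1883 g → mol O = 0.1883 ÷ 15.999 = 0.01177 mol
Divide by the smallest (0.01177 mol): C 2.336, H 3.999, N 1.001, O 1.000
Multiplying each by 3 gives whole numbers: C 7.01, H 12.00, N 3.00, O 3.00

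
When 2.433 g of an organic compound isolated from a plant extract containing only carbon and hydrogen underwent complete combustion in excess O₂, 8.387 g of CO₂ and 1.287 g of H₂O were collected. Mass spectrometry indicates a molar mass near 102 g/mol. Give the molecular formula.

C8H6

mol C = 8.387 g CO₂ ÷ 44.009 g/mol = 0.19057 mol
mol H = 2 × 1.287 g H₂O ÷ 18.015 g/mol = 0.14288 mol
Divide by the smallest (0.14288 mol): C 1.334, H 1.000
Multiplying each by 3 gives whole numbers: C 4.00, H 3.00
Empirical formula: C4H3
Empirical-formula mass = 51.07 g/mol; 102 ÷ 51.07 ≈ 2, so the molecular formula is C8H6.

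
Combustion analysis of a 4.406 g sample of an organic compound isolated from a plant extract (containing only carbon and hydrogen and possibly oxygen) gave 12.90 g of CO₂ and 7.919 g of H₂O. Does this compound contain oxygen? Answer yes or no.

mol C = 12.90 g CO₂ ÷ 44.009 g/mol = 0.29312 mol
mol H = 2 × 7.919 g H₂O ÷ 18.015 g/mol = 0.87916 mol
C and H together account for 4.4069 g — essentially the entire 4.406 g sample — so the compound contains no oxygen.

no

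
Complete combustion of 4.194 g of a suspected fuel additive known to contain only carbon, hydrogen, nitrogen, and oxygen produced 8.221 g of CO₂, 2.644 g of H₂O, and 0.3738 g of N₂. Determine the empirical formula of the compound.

mol C = 8.221 g CO₂ ÷ 44.009 g/mol = 0.18680 mol
mol H = 2 × 2.644 g H₂O ÷ 18.015 g/mol = 0.29353 mol
mol N = 2 × 0.3738 g N₂ ÷ 28.014 g/mol = 0.026687 mol
mass O = 4.194 − (2.2437 + 0.29588 + 0.37380) = 1.2806 g → mol O = 1.2806 ÷ 15.999 = 0.080044 mol
Divide by the smallest (0.026687 mol): C 7.000, H 10.999, N 1.000, O 2.999

C7H11NO3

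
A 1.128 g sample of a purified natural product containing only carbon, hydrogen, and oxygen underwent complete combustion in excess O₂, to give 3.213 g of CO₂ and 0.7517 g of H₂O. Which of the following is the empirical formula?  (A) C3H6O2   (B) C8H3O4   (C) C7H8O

mol C = 3.213 g CO₂ ÷ 44.009 g/mol = 0.073008 mol
mol H = 2 × 0.7517 g H₂O ÷ 18.015 g/mol = 0.083453 mol
mass O = 1.128 − (0.87690 + 0.084120) = 0.16698 g → mol O = 0.16698 ÷ 15.999 = 0.010437 mol
Divide by the smallest (0.010437 mol): C 6.995, H 7.996, O 1.000

(C) C7H8O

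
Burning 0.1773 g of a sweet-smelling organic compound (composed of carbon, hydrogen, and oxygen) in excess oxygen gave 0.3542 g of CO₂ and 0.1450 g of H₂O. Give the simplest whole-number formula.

mol C = 0.3542 g CO₂ ÷ 44.009 g/mol = 0.0080484 mol
mol H = 2 × 0.1450 g H₂O ÷ 18.015 g/mol = 0.016098 mol
mass O = 0.1773 − (0.096669 + 0.016226) = 0.064405 g → mol O = 0.064405 ÷ 15.999 = 0.0040255 mol
Divide by the smallest (0.0040255 mol): C 1.999, H 3.999, O 1.000

C2H4O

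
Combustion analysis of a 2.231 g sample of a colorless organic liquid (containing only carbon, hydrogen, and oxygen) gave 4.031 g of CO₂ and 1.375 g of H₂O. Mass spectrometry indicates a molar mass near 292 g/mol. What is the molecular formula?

C12H20O8

mol C = 4.031 g CO₂ ÷ 44.009 g/mol = 0.091595 mol
mol H = 2 × 1.375 g H₂O ÷ 18.015 g/mol = 0.15265 mol
mass O = 2.231 − (1.1001 + 0.15387) = 0.97698 g → mol O = 0.97698 ÷ 15.999 = 0.061065 mol
Divide by the smallest (0.061065 mol): C 1.500, H 2.500, O 1.000
Multiplying each by 2 gives whole numbers: C 3.00, H 5.00, O 2.00
Empirical formula: C3H5O2
Empirical-formula mass = 73.07 g/mol; 292 ÷ 73.07 ≈ 4, so the molecular formula is C12H20O8.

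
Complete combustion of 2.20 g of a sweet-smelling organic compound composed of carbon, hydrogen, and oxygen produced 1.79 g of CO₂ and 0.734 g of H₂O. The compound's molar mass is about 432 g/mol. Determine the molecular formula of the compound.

mol C = 1.79 g CO₂ ÷ 44.009 g/mol = 0.04067 mol
mol H = 2 × 0.734 g H₂O ÷ 18.015 g/mol = 0.08149 mol
mass O = 2.20 − (0.4885 + 0.08214) = 1.629 g → mol O = 1.629 ÷ 15.999 = 0.1018 mol
Divide by the smallest (0.04067 mol): C 1.000, H 2.003, O 2.504
Multiplying each by 2 gives whole numbers: C 2.00, H 4.01, O 5.01
Empirical formula: C2H4O5
Empirical-formula mass = 108.05 g/mol; 432 ÷ 108.05 ≈ 4, so the molecular formula is C8H16O20.

C8H16O20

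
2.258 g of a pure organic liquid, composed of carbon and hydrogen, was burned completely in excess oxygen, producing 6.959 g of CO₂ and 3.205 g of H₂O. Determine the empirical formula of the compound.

mol C = 6.959 g CO₂ ÷ 44.009 g/mol = 0.15813 mol
mol H = 2 × 3.205 g H₂O ÷ 18.015 g/mol = 0.35581 mol
Divide by the smallest (0.15813 mol): C 1.000, H 2.250
Multiplying each by 4 gives whole numbers: C 4.00, H 9.00

C4H9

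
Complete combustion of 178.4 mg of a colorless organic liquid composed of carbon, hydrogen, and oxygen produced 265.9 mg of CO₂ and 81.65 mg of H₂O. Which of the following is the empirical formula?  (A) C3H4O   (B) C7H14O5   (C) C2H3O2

mol C = 0.2659 g CO₂ ÷ 44.009 g/mol = 0.0060419 mol
mol H = 2 × 0.08165 g H₂O ÷ 18.015 g/mol = 0.0090647 mol
mass O = 0.1784 − (0.072570 + 0.0091372) = 0.096693 g → mol O = 0.096693 ÷ 15.999 = 0.0060437 mol
Divide by the smallest (0.0060419 mol): C 1.000, H 1.500, O 1.000
Multiplying each by 2 gives whole numbers: C 2.00, H 3.00, O 2.00

(C) C2H3O2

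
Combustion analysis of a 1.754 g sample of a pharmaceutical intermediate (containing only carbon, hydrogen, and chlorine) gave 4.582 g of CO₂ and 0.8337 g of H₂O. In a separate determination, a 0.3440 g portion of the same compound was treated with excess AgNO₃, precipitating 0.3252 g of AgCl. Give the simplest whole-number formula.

mol C = 4.582 g CO₂ ÷ 44.009 g/mol = 0.10412 mol
mol H = 2 × 0.8337 g H₂O ÷ 18.015 g/mol = 0.092556 mol
From the AgCl data: mol Cl per gram of compound = (0.3252 ÷ 143.318) ÷ 0.3440 = 0.0065962 mol/g, so in the 1.754 g combustion sample mol Cl = 0.011570 mol
Divide by the smallest (0.011570 mol): C 8.999, H 8.000, Cl 1.000

C9H8Cl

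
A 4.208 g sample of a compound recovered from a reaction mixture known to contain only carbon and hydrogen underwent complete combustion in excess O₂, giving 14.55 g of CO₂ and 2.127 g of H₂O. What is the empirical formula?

C7H5

mol C = 14.55 g CO₂ ÷ 44.009 g/mol = 0.33061 mol
mol H = 2 × 2.127 g H₂O ÷ 18.015 g/mol = 0.23614 mol
Divide by the smallest (0.23614 mol): C 1.400, H 1.000
Multiplying each by 5 gives whole numbers: C 7.00, H 5.00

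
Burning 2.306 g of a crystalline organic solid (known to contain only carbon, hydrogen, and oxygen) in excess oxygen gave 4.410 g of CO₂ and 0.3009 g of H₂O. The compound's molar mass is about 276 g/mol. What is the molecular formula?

mol C = 4.410 g CO₂ ÷ 44.009 g/mol = 0.10021 mol
mol H = 2 × 0.3009 g H₂O ÷ 18.015 g/mol = 0.033405 mol
mass O = 2.306 − (1.2036 + 0.033673) = 1.0687 g → mol O = 1.0687 ÷ 15.999 = 0.066801 mol
Divide by the smallest (0.033405 mol): C 3.000, H 1.000, O 2.000
Empirical formula: C3HO2
Empirical-formula mass = 69.04 g/mol; 276 ÷ 69.04 ≈ 4, so the molecular formula is C12H4O8.

C12H4O8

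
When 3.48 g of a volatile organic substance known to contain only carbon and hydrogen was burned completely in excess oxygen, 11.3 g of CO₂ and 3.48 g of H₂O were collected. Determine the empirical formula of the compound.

C2H3

mol C = 11.3 g CO₂ ÷ 44.009 g/mol = 0.2568 mol
mol H = 2 × 3.48 g H₂O ÷ 18.015 g/mol = 0.3863 mol
Divide by the smallest (0.2568 mol): C 1.000, H 1.505
Multiplying each by 2 gives whole numbers: C 2.00, H 3.01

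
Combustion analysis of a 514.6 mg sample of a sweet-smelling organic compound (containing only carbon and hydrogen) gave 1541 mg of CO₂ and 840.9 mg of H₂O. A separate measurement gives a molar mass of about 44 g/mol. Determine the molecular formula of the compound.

mol C = 1.541 g CO₂ ÷ 44.009 g/mol = 0.035016 mol
mol H = 2 × 0.8409 g H₂O ÷ 18.015 g/mol = 0.093356 mol
Divide by the smallest (0.035016 mol): C 1.000, H 2.666
Multiplying each by 3 gives whole numbers: C 3.00, H 8.00
Empirical formula: C3H8
Empirical-formula mass = 44.10 g/mol; 44 ÷ 44.10 ≈ 1, so the molecular formula is C3H8.

C3H8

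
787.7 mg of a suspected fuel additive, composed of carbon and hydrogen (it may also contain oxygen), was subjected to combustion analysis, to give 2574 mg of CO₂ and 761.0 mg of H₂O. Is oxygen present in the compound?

no

mol C = 2.574 g CO₂ ÷ 44.009 g/mol = 0.058488 mol
mol H = 2 × 0.7610 g H₂O ÷ 18.015 g/mol = 0.084485 mol
C and H together account for 0.78766 g — essentially the entire 0.7877 g sample — so the compound contains no oxygen.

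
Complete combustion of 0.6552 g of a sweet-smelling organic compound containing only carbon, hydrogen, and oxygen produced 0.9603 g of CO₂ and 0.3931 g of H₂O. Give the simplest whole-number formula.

CH2O

mol C = 0.9603 g CO₂ ÷ 44.009 g/mol = 0.021821 mol
mol H = 2 × 0.3931 g H₂O ÷ 18.015 g/mol = 0.043641 mol
mass O = 0.6552 − (0.26209 + 0.043991) = 0.34912 g → mol O = 0.34912 ÷ 15.999 = 0.021822 mol
Divide by the smallest (0.021821 mol): C 1.000, H 2.000, O 1.000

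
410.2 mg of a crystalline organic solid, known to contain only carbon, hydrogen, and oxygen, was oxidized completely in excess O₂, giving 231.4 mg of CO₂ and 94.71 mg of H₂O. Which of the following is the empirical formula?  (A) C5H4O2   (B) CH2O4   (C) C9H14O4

mol C = 0.2314 g CO₂ ÷ 44.009 g/mol = 0.0052580 mol
mol H = 2 × 0.09471 g H₂O ÷ 18.015 g/mol = 0.010515 mol
mass O = 0.4102 − (0.063154 + 0.010599) = 0.33645 g → mol O = 0.33645 ÷ 15.999 = 0.021029 mol
Divide by the smallest (0.0052580 mol): C 1.000, H 2.000, O 3.999

(B) CH2O4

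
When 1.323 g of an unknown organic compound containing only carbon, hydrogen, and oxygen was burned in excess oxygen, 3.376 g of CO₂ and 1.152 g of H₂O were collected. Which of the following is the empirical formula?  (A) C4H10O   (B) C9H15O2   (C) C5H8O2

mol C = 3.376 g CO₂ ÷ 44.009 g/mol = 0.076712 mol
mol H = 2 × 1.152 g H₂O ÷ 18.015 g/mol = 0.12789 mol
mass O = 1.323 − (0.92138 + 0.12892) = 0.27270 g → mol O = 0.27270 ÷ 15.999 = 0.017045 mol
Divide by the smallest (0.017045 mol): C 4.501, H 7.503, O 1.000
Multiplying each by 2 gives whole numbers: C 9.00, H 15.01, O 2.00

(B) C9H15O2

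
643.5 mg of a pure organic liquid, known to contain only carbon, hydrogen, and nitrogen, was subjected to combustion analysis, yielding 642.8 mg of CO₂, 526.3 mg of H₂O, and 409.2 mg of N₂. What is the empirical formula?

CH4N2

mol C = 0.6428 g CO₂ ÷ 44.009 g/mol = 0.014606 mol
mol H = 2 × 0.5263 g H₂O ÷ 18.015 g/mol = 0.058429 mol
mol N = 2 × 0.4092 g N₂ ÷ 28.014 g/mol = 0.029214 mol
Divide by the smallest (0.014606 mol): C 1.000, H 4.000, N 2.000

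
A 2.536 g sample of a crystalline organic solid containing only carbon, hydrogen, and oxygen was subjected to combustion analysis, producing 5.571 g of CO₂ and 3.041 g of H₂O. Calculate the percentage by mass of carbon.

mol C = 5.571 g CO₂ ÷ 44.009 g/mol = 0.12659 mol
mol H = 2 × 3.041 g H₂O ÷ 18.015 g/mol = 0.33761 mol
mass O = 2.536 − (1.5204 + 0.34031) = 0.67525 g → mol O = 0.67525 ÷ 15.999 = 0.042206 mol
mass % C = 1.5204 g ÷ 2.536 g × 100%

59.95%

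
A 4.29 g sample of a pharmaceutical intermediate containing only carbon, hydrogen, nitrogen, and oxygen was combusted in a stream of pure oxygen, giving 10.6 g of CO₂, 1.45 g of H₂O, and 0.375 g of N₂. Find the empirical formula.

C9H6NO2

mol C = 10.6 g CO₂ ÷ 44.009 g/mol = 0.2409 mol
mol H = 2 × 1.45 g H₂O ÷ 18.015 g/mol = 0.1610 mol
mol N = 2 × 0.375 g N₂ ÷ 28.014 g/mol = 0.02677 mol
mass O = 4.29 − (2.893 + 0.1623 + 0.3750) = 0.8598 g → mol O = 0.8598 ÷ 15.999 = 0.05374 mol
Divide by the smallest (0.02677 mol): C 8.997, H 6.013, N 1.000, O 2.007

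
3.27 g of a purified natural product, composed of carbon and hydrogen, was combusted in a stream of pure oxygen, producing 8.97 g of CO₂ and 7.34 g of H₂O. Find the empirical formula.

CH4

mol C = 8.97 g CO₂ ÷ 44.009 g/mol = 0.2038 mol
mol H = 2 × 7.34 g H₂O ÷ 18.015 g/mol = 0.8149 mol
Divide by the smallest (0.2038 mol): C 1.000, H 3.998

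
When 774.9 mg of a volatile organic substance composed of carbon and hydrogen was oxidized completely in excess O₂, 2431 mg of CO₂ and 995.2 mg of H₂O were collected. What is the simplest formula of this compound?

CH2

mol C = 2.431 g CO₂ ÷ 44.009 g/mol = 0.055239 mol
mol H = 2 × 0.9952 g H₂O ÷ 18.015 g/mol = 0.11049 mol
Divide by the smallest (0.055239 mol): C 1.000, H 2.000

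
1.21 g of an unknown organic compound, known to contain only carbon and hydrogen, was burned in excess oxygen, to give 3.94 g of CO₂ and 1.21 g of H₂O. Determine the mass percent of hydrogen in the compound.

11.2%

mol C = 3.94 g CO₂ ÷ 44.009 g/mol = 0.08953 mol
mol H = 2 × 1.21 g H₂O ÷ 18.015 g/mol = 0.1343 mol
mass % H = 0.1354 g ÷ 1.21 g × 100%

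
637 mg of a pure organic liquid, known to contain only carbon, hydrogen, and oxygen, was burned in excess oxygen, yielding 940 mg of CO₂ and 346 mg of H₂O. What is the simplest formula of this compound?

C5H9O5

mol C = 0.940 g CO₂ ÷ 44.009 g/mol = 0.02136 mol
mol H = 2 × 0.346 g H₂O ÷ 18.015 g/mol = 0.03841 mol
mass O = 0.637 − (0.2565 + 0.03872) = 0.3417 g → mol O = 0.3417 ÷ 15.999 = 0.02136 mol
Divide by the smallest (0.02136 mol): C 1.000, H 1.798, O 1.000
Multiplying each by 5 gives whole numbers: C 5.00, H 8.99, O 5.00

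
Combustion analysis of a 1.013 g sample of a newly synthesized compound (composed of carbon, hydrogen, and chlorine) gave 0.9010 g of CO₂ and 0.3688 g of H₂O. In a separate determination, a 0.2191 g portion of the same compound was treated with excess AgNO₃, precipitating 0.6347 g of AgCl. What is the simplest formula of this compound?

CH2Cl

mol C = 0.9010 g CO₂ ÷ 44.009 g/mol = 0.020473 mol
mol H = 2 × 0.3688 g H₂O ÷ 18.015 g/mol = 0.040944 mol
From the AgCl data: mol Cl per gram of compound = (0.6347 ÷ 143.318) ÷ 0.2191 = 0.020213 mol/g, so in the 1.013 g combustion sample mol Cl = 0.020476 mol
Divide by the smallest (0.020473 mol): C 1.000, H 2.000, Cl 1.000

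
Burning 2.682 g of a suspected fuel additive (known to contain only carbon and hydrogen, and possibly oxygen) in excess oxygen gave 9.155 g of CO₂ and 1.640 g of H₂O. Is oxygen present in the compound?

no

mol C = 9.155 g CO₂ ÷ 44.009 g/mol = 0.20803 mol
mol H = 2 × 1.640 g H₂O ÷ 18.015 g/mol = 0.18207 mol
C and H together account for 2.6821 g — essentially the entire 2.682 g sample — so the compound contains no oxygen.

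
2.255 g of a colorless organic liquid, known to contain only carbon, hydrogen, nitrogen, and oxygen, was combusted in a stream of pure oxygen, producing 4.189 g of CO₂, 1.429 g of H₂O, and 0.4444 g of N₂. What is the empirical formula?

C3H5NO

mol C = 4.189 g CO₂ ÷ 44.009 g/mol = 0.095185 mol
mol H = 2 × 1.429 g H₂O ÷ 18.015 g/mol = 0.15865 mol
mol N = 2 × 0.4444 g N₂ ÷ 28.014 g/mol = 0.031727 mol
mass O = 2.255 − (1.1433 + 0.15991 + 0.44440) = 0.50742 g → mol O = 0.50742 ÷ 15.999 = 0.031716 mol
Divide by the smallest (0.031716 mol): C 3.001, H 5.002, N 1.000, O 1.000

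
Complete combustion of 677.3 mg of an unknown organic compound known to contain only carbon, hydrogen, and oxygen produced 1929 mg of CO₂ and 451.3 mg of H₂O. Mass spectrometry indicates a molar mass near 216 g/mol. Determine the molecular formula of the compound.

C14H16O2

mol C = 1.929 g CO₂ ÷ 44.009 g/mol = 0.043832 mol
mol H = 2 × 0.4513 g H₂O ÷ 18.015 g/mol = 0.050103 mol
mass O = 0.6773 − (0.52647 + 0.050504) = 0.10033 g → mol O = 0.10033 ÷ 15.999 = 0.0062711 mol
Divide by the smallest (0.0062711 mol): C 6.990, H 7.989, O 1.000
Empirical formula: C7H8O
Empirical-formula mass = 108.14 g/mol; 216 ÷ 108.14 ≈ 2, so the molecular formula is C14H16O2.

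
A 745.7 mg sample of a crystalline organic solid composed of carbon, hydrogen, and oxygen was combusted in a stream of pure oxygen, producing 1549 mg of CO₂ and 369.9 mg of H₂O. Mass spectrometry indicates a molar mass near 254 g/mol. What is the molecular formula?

mol C = 1.549 g CO₂ ÷ 44.009 g/mol = 0.035197 mol
mol H = 2 × 0.3699 g H₂O ÷ 18.015 g/mol = 0.041066 mol
mass O = 0.7457 − (0.42276 + 0.041394) = 0.28155 g → mol O = 0.28155 ÷ 15.999 = 0.017598 mol
Divide by the smallest (0.017598 mol): C 2.000, H 2.334, O 1.000
Multiplying each by 3 gives whole numbers: C 6.00, H 7.00, O 3.00
Empirical formula: C6H7O3
Empirical-formula mass = 127.12 g/mol; 254 ÷ 127.12 ≈ 2, so the molecular formula is C12H14O6.

C12H14O6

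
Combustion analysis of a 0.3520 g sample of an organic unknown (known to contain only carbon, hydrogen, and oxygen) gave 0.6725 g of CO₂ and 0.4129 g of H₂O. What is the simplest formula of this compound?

C2H6O

mol C = 0.6725 g CO₂ ÷ 44.009 g/mol = 0.015281 mol
mol H = 2 × 0.4129 g H₂O ÷ 18.015 g/mol = 0.045840 mol
mass O = 0.3520 − (0.18354 + 0.046206) = 0.12225 g → mol O = 0.12225 ÷ 15.999 = 0.0076414 mol
Divide by the smallest (0.0076414 mol): C 2.000, H 5.999, O 1.000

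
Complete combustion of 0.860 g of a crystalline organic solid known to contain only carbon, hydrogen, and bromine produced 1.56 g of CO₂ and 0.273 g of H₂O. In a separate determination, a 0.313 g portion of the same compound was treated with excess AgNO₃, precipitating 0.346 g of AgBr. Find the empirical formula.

C7H6Br

mol C = 1.56 g CO₂ ÷ 44.009 g/mol = 0.03545 mol
mol H = 2 × 0.273 g H₂O ÷ 18.015 g/mol = 0.03031 mol
From the AgBr data: mol Br per gram of compound = (0.346 ÷ 187.772) ÷ 0.313 = 0.005887 mol/g, so in the 0.860 g combustion sample mol Br = 0.005063 mol
Divide by the smallest (0.005063 mol): C 7.001, H 5.986, Br 1.000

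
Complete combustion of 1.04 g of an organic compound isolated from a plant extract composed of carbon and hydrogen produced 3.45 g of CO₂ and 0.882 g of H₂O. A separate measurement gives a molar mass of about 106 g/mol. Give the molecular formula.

C8H10

mol C = 3.45 g CO₂ ÷ 44.009 g/mol = 0.07839 mol
mol H = 2 × 0.882 g H₂O ÷ 18.015 g/mol = 0.09792 mol
Divide by the smallest (0.07839 mol): C 1.000, H 1.249
Multiplying each by 4 gives whole numbers: C 4.00, H 5.00
Empirical formula: C4H5
Empirical-formula mass = 53.08 g/mol; 106 ÷ 53.08 ≈ 2, so the molecular formula is C8H10.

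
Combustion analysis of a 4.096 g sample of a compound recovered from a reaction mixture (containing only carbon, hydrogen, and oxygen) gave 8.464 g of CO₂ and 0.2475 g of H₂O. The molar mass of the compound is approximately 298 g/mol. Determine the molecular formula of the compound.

C14H2O8

mol C = 8.464 g CO₂ ÷ 44.009 g/mol = 0.19232 mol
mol H = 2 × 0.2475 g H₂O ÷ 18.015 g/mol = 0.027477 mol
mass O = 4.096 − (2.3100 + 0.027697) = 1.7583 g → mol O = 1.7583 ÷ 15.999 = 0.10990 mol
Divide by the smallest (0.027477 mol): C 6.999, H 1.000, O 4.000
Empirical formula: C7HO4
Empirical-formula mass = 149.08 g/mol; 298 ÷ 149.08 ≈ 2, so the molecular formula is C14H2O8.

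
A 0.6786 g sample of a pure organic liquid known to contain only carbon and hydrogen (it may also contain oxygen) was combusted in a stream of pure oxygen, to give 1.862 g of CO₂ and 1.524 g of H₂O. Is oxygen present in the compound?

mol C = 1.862 g CO₂ ÷ 44.009 g/mol = 0.042310 mol
mol H = 2 × 1.524 g H₂O ÷ 18.015 g/mol = 0.16919 mol
C and H together account for 0.67873 g — essentially the entire 0.6786 g sample — so the compound contains no oxygen.

no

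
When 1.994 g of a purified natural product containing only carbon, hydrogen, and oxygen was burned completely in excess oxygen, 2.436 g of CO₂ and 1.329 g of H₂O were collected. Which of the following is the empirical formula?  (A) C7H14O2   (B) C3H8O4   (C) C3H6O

(B) C3H8O4

mol C = 2.436 g CO₂ ÷ 44.009 g/mol = 0.055352 mol
mol H = 2 × 1.329 g H₂O ÷ 18.015 g/mol = 0.14754 mol
mass O = 1.994 − (0.66484 + 0.14872) = 1.1804 g → mol O = 1.1804 ÷ 15.999 = 0.073782 mol
Divide by the smallest (0.055352 mol): C 1.000, H 2.666, O 1.333
Multiplying each by 3 gives whole numbers: C 3.00, H 8.00, O 4.00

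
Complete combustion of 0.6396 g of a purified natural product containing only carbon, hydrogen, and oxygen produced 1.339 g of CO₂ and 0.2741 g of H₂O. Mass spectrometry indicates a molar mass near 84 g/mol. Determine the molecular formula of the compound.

C4H4O2

mol C = 1.339 g CO₂ ÷ 44.009 g/mol = 0.030426 mol
mol H = 2 × 0.2741 g H₂O ÷ 18.015 g/mol = 0.030430 mol
mass O = 0.6396 − (0.36544 + 0.030674) = 0.24348 g → mol O = 0.24348 ÷ 15.999 = 0.015219 mol
Divide by the smallest (0.015219 mol): C 1.999, H 2.000, O 1.000
Empirical formula: C2H2O
Empirical-formula mass = 42.04 g/mol; 84 ÷ 42.04 ≈ 2, so the molecular formula is C4H4O2.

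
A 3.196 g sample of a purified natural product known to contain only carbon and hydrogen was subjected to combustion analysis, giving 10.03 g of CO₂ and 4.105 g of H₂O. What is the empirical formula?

CH2

mol C = 10.03 g CO₂ ÷ 44.009 g/mol = 0.22791 mol
mol H = 2 × 4.105 g H₂O ÷ 18.015 g/mol = 0.45573 mol
Divide by the smallest (0.22791 mol): C 1.000, H 2.000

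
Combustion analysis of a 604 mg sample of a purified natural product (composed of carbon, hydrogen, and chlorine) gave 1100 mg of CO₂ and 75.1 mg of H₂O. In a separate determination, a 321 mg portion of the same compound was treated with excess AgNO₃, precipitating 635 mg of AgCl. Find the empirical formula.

C3HCl

mol C = 1.10 g CO₂ ÷ 44.009 g/mol = 0.02499 mol
mol H = 2 × 0.0751 g H₂O ÷ 18.015 g/mol = 0.008337 mol
From the AgCl data: mol Cl per gram of compound = (0.635 ÷ 143.318) ÷ 0.321 = 0.01380 mol/g, so in the 0.604 g combustion sample mol Cl = 0.008337 mol
Divide by the smallest (0.008337 mol): C 2.998, H 1.000, Cl 1.000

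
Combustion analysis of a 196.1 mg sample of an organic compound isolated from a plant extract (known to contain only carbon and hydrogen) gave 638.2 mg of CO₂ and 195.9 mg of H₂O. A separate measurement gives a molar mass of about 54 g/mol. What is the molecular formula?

C4H6

mol C = 0.6382 g CO₂ ÷ 44.009 g/mol = 0.014502 mol
mol H = 2 × 0.1959 g H₂O ÷ 18.015 g/mol = 0.021749 mol
Divide by the smallest (0.014502 mol): C 1.000, H 1.500
Multiplying each by 2 gives whole numbers: C 2.00, H 3.00
Empirical formula: C2H3
Empirical-formula mass = 27.05 g/mol; 54 ÷ 27.05 ≈ 2, so the molecular formula is C4H6.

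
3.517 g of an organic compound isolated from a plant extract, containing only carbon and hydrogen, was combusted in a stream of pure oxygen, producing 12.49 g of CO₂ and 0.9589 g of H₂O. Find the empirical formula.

C8H3

mol C = 12.49 g CO₂ ÷ 44.009 g/mol = 0.28381 mol
mol H = 2 × 0.9589 g H₂O ÷ 18.015 g/mol = 0.10646 mol
Divide by the smallest (0.10646 mol): C 2.666, H 1.000
Multiplying each by 3 gives whole numbers: C 8.00, H 3.00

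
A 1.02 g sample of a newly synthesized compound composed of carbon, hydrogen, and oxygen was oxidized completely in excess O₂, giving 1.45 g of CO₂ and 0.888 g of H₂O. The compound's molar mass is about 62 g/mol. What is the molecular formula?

mol C = 1.45 g CO₂ ÷ 44.009 g/mol = 0.03295 mol
mol H = 2 × 0.888 g H₂O ÷ 18.015 g/mol = 0.09858 mol
mass O = 1.02 − (0.3957 + 0.09937) = 0.5249 g → mol O = 0.5249 ÷ 15.999 = 0.03281 mol
Divide by the smallest (0.03281 mol): C 1.004, H 3.005, O 1.000
Empirical formula: CH3O
Empirical-formula mass = 31.03 g/mol; 62 ÷ 31.03 ≈ 2, so the molecular formula is C2H6O2.

C2H6O2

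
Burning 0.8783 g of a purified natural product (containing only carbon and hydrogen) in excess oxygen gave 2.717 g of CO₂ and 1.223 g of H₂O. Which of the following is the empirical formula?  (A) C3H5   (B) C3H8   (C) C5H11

(C) C5H11

mol C = 2.717 g CO₂ ÷ 44.009 g/mol = 0.061737 mol
mol H = 2 × 1.223 g H₂O ÷ 18.015 g/mol = 0.13578 mol
Divide by the smallest (0.061737 mol): C 1.000, H 2.199
Multiplying each by 5 gives whole numbers: C 5.00, H 11.00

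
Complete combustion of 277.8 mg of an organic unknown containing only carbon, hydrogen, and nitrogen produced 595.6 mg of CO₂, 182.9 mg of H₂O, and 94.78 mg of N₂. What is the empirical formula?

C2H3N

mol C = 0.5956 g CO₂ ÷ 44.009 g/mol = 0.013534 mol
mol H = 2 × 0.1829 g H₂O ÷ 18.015 g/mol = 0.020305 mol
mol N = 2 × 0.09478 g N₂ ÷ 28.014 g/mol = 0.0067666 mol
Divide by the smallest (0.0067666 mol): C 2.000, H 3.001, N 1.000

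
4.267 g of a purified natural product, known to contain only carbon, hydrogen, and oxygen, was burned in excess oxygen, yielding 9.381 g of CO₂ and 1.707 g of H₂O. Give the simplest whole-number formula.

C9H8O4

mol C = 9.381 g CO₂ ÷ 44.009 g/mol = 0.21316 mol
mol H = 2 × 1.707 g H₂O ÷ 18.015 g/mol = 0.18951 mol
mass O = 4.267 − (2.5603 + 0.19102) = 1.5157 g → mol O = 1.5157 ÷ 15.999 = 0.094737 mol
Divide by the smallest (0.094737 mol): C 2.250, H 2.000, O 1.000
Multiplying each by 4 gives whole numbers: C 9.00, H 8.00, O 4.00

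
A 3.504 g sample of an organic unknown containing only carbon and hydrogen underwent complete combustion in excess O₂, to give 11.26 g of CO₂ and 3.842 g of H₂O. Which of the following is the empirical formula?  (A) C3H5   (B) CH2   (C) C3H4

(A) C3H5

mol C = 11.26 g CO₂ ÷ 44.009 g/mol = 0.25586 mol
mol H = 2 × 3.842 g H₂O ÷ 18.015 g/mol = 0.42653 mol
Divide by the smallest (0.25586 mol): C 1.000, H 1.667
Multiplying each by 3 gives whole numbers: C 3.00, H 5.00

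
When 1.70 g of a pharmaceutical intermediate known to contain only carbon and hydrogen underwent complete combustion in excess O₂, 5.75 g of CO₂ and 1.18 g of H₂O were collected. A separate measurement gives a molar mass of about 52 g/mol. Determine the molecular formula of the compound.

mol C = 5.75 g CO₂ ÷ 44.009 g/mol = 0.1307 mol
mol H = 2 × 1.18 g H₂O ÷ 18.015 g/mol = 0.1310 mol
Divide by the smallest (0.1307 mol): C 1.000, H 1.003
Empirical formula: CH
Empirical-formula mass = 13.02 g/mol; 52 ÷ 13.02 ≈ 4, so the molecular formula is C4H4.

C4H4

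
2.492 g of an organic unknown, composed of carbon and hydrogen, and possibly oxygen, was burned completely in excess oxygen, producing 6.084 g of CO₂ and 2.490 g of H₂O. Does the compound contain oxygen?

yes

mol C = 6.084 g CO₂ ÷ 44.009 g/mol = 0.13824 mol
mol H = 2 × 2.490 g H₂O ÷ 18.015 g/mol = 0.27644 mol
C and H account for only 1.9391 g of the 2.492 g sample; the remaining 0.55290 g must be oxygen.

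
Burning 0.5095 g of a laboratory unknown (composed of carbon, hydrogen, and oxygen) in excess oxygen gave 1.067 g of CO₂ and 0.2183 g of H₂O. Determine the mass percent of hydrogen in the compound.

4.79%

mol C = 1.067 g CO₂ ÷ 44.009 g/mol = 0.024245 mol
mol H = 2 × 0.2183 g H₂O ÷ 18.015 g/mol = 0.024235 mol
mass O = 0.5095 − (0.29121 + 0.024429) = 0.19386 g → mol O = 0.19386 ÷ 15.999 = 0.012117 mol
mass % H = 0.024429 g ÷ 0.5095 g × 100%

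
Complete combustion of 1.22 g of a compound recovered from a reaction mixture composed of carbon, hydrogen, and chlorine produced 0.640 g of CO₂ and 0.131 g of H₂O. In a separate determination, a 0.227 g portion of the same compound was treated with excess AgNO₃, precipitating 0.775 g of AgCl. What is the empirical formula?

mol C = 0.640 g CO₂ ÷ 44.009 g/mol = 0.01454 mol
mol H = 2 × 0.131 g H₂O ÷ 18.015 g/mol = 0.01454 mol
From the AgCl data: mol Cl per gram of compound = (0.775 ÷ 143.318) ÷ 0.227 = 0.02382 mol/g, so in the 1.22 g combustion sample mol Cl = 0.02906 mol
Divide by the smallest (0.01454 mol): C 1.000, H 1.000, Cl 1.998

CHCl2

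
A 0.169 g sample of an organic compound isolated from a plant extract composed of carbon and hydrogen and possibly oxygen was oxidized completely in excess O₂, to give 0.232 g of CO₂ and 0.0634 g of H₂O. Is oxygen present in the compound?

yes

mol C = 0.232 g CO₂ ÷ 44.009 g/mol = 0.005272 mol
mol H = 2 × 0.0634 g H₂O ÷ 18.015 g/mol = 0.007039 mol
C and H account for only 0.07041 g of the 0.169 g sample; the remaining 0.09859 g must be oxygen.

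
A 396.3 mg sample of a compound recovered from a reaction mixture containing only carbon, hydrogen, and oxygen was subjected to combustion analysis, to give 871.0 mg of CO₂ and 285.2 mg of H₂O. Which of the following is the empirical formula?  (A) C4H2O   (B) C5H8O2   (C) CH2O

mol C = 0.8710 g CO₂ ÷ 44.009 g/mol = 0.019791 mol
mol H = 2 × 0.2852 g H₂O ÷ 18.015 g/mol = 0.031663 mol
mass O = 0.3963 − (0.23771 + 0.031916) = 0.12667 g → mol O = 0.12667 ÷ 15.999 = 0.0079173 mol
Divide by the smallest (0.0079173 mol): C 2.500, H 3.999, O 1.000
Multiplying each by 2 gives whole numbers: C 5.00, H 8.00, O 2.00

(B) C5H8O2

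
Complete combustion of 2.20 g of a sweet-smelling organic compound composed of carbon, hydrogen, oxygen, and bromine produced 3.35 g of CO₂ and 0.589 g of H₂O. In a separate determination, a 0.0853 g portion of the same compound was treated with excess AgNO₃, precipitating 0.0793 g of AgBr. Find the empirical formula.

C7H6BrO2

mol C = 3.35 g CO₂ ÷ 44.009 g/mol = 0.07612 mol
mol H = 2 × 0.589 g H₂O ÷ 18.015 g/mol = 0.06539 mol
From the AgBr data: mol Br per gram of compound = (0.0793 ÷ 187.772) ÷ 0.0853 = 0.004951 mol/g, so in the 2.20 g combustion sample mol Br = 0.01089 mol
mass O = 2.20 − (0.9143 + 0.06591 + 0.8703) = 0.3495 g → mol O = 0.3495 ÷ 15.999 = 0.02184 mol
Divide by the smallest (0.01089 mol): C 6.989, H 6.003, Br 1.000, O 2.005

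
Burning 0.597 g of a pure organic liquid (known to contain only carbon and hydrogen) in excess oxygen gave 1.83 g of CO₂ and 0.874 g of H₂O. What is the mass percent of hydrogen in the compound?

16.4%

mol C = 1.83 g CO₂ ÷ 44.009 g/mol = 0.04158 mol
mol H = 2 × 0.874 g H₂O ÷ 18.015 g/mol = 0.09703 mol
mass % H = 0.09781 g ÷ 0.597 g × 100%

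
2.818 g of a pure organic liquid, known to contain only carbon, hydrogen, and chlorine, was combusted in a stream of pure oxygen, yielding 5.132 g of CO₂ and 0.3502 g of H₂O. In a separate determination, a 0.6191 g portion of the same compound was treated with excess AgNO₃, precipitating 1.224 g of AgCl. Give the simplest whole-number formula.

mol C = 5.132 g CO₂ ÷ 44.009 g/mol = 0.11661 mol
mol H = 2 × 0.3502 g H₂O ÷ 18.015 g/mol = 0.038879 mol
From the AgCl data: mol Cl per gram of compound = (1.224 ÷ 143.318) ÷ 0.6191 = 0.013795 mol/g, so in the 2.818 g combustion sample mol Cl = 0.038874 mol
Divide by the smallest (0.038874 mol): C 3.000, H 1.000, Cl 1.000

C3HCl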